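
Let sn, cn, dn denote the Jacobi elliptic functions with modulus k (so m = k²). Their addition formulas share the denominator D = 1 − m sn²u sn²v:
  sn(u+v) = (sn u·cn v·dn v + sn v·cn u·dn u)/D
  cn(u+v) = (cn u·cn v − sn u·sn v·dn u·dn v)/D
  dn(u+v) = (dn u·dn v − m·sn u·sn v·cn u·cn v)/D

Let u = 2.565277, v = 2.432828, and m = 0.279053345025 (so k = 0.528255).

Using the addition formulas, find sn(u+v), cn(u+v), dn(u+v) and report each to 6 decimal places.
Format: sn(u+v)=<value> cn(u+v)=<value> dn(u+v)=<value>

sn u = 0.7275221917544595, cn u = -0.6860841497256641, dn u = 0.9232010954122965
sn v = 0.8050564382676239, cn v = -0.593198222522495, dn v = 0.9050641407373566
m = k² = 0.279053345025
D = 1 − m·sn²u·sn²v = 0.9042734563548927
sn(u+v) = (sn u·cn v·dn v + sn v·cn u·dn u)/D = -0.9005115158289299/0.9042734563548927 = -0.9958398198028203
cn(u+v) = (cn u·cn v − sn u·sn v·dn u·dn v)/D = -0.08239838425301234/0.9042734563548927 = -0.09112109138441206
dn(u+v) = (dn u·dn v − m·sn u·sn v·cn u·cn v)/D = 0.7690385354573123/0.9042734563548927 = 0.8504490871127529

sn(u+v)=-0.995840 cn(u+v)=-0.091121 dn(u+v)=0.850449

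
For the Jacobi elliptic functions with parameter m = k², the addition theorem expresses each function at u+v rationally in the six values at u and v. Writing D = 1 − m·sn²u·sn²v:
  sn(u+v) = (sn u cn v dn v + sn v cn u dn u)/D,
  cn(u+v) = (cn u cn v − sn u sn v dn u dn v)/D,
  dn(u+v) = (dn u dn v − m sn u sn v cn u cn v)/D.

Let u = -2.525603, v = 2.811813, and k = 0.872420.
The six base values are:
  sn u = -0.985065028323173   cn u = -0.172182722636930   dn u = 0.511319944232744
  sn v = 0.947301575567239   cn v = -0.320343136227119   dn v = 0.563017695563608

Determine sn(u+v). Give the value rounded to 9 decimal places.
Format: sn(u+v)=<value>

m = k² = 0.7611166564
D = 1 − m·sn²u·sn²v = 0.3372380796944087
sn(u+v) = (sn u·cn v·dn v + sn v·cn u·dn u)/D = 0.09426433336583112/0.3372380796944087 = 0.2795186517822945

sn(u+v)=0.279518652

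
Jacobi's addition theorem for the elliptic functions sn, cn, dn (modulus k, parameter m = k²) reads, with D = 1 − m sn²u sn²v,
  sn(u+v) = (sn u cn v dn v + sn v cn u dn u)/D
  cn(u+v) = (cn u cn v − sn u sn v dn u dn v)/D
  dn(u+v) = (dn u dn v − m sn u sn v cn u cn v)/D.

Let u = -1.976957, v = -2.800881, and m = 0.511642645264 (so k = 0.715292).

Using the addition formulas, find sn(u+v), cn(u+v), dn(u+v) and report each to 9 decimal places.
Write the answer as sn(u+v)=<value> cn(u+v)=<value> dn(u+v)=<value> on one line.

sn(u+v)=0.825542691 cn(u+v)=-0.564339672 dn(u+v)=0.807034652

sn u = -0.9968829641376991, cn u = -0.07889458670932364, dn u = 0.7011005638342719
sn v = -0.7646582729995585, cn v = -0.64443597473553, dn v = 0.8371626972100447
m = k² = 0.511642645264
D = 1 − m·sn²u·sn²v = 0.7027034512851554
sn(u+v) = (sn u·cn v·dn v + sn v·cn u·dn u)/D = 0.5801116979754398/0.7027034512851554 = 0.8255426907531038
cn(u+v) = (cn u·cn v − sn u·sn v·dn u·dn v)/D = -0.3965634354300972/0.7027034512851554 = -0.564339672311034
dn(u+v) = (dn u·dn v − m·sn u·sn v·cn u·cn v)/D = 0.5671060349163434/0.7027034512851554 = 0.8070346515008266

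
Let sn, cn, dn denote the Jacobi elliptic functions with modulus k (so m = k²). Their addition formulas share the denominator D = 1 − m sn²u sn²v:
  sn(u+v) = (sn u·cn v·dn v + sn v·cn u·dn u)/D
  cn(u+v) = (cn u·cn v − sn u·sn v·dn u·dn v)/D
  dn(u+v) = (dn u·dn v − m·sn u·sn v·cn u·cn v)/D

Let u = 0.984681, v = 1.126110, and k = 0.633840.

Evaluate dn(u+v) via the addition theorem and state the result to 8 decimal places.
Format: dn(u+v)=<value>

dn(u+v)=0.79027929

sn u = 0.8030340496343663, cn u = 0.5959331465255395, dn u = 0.8607694151858549
sn v = 0.8685356747541269, cn v = 0.4956266555376068, dn v = 0.8348268203005143
m = k² = 0.4017531456
D = 1 − m·sn²u·sn²v = 0.8045649160634804
dn(u+v) = (dn u·dn v − m·sn u·sn v·cn u·cn v)/D = 0.6358309883602481/0.8045649160634804 = 0.7902792871844301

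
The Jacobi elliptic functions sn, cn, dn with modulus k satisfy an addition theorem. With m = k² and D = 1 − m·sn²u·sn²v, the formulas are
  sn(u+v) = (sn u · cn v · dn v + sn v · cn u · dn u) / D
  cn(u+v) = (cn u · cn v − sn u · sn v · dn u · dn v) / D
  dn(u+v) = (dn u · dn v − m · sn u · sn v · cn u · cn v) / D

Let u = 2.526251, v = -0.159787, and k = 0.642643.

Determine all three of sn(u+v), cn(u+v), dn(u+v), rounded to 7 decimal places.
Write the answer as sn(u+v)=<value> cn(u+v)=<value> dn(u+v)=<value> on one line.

sn(u+v)=0.8986197 cn(u+v)=-0.4387284 dn(u+v)=0.8163966

sn u = 0.8326941487394365, cn u = -0.5537331980792783, dn u = 0.844772847528965
sn v = -0.1588322389974867, cn v = 0.9873055858522453, dn v = 0.9947769698454603
m = k² = 0.412990025449
D = 1 − m·sn²u·sn²v = 0.9927758308767476
sn(u+v) = (sn u·cn v·dn v + sn v·cn u·dn u)/D = 0.8921279575611035/0.9927758308767476 = 0.8986197385297351
cn(u+v) = (cn u·cn v − sn u·sn v·dn u·dn v)/D = -0.4355589026881101/0.9927758308767476 = -0.4387283504912243
dn(u+v) = (dn u·dn v − m·sn u·sn v·cn u·cn v)/D = 0.810498779870651/0.9927758308767476 = 0.8163965667404264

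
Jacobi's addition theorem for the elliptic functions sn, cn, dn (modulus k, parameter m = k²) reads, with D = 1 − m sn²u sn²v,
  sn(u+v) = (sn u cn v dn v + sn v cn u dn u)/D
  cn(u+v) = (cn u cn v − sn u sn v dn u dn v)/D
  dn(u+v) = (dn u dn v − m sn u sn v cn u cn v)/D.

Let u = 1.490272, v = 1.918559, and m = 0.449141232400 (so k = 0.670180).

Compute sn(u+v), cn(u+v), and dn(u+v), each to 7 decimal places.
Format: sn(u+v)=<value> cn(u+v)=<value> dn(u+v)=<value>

sn u = 0.9709677598840402, cn u = 0.239210387035699, dn u = 0.7593150543124631
sn v = 0.996940769089704, cn v = -0.07816075055185623, dn v = 0.744044768557252
m = k² = 0.4491412324
D = 1 − m·sn²u·sn²v = 0.579146194209373
sn(u+v) = (sn u·cn v·dn v + sn v·cn u·dn u)/D = 0.1246136566131335/0.579146194209373 = 0.2151678761927306
cn(u+v) = (cn u·cn v − sn u·sn v·dn u·dn v)/D = -0.5655808968244108/0.579146194209373 = -0.9765770758392344
dn(u+v) = (dn u·dn v − m·sn u·sn v·cn u·cn v)/D = 0.5730931827877666/0.579146194209373 = 0.9895483878127358

sn(u+v)=0.2151679 cn(u+v)=-0.9765771 dn(u+v)=0.9895484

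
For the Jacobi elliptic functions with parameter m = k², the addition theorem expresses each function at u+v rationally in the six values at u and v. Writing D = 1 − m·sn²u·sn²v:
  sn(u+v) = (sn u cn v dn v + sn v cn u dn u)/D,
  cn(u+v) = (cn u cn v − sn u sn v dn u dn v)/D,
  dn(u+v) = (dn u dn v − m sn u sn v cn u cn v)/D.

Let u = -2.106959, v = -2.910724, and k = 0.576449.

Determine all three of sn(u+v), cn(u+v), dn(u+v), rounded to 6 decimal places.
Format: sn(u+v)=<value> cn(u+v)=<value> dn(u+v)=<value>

sn(u+v)=0.988904 cn(u+v)=-0.148556 dn(u+v)=0.821608

sn u = -0.9530411873569545, cn u = -0.3028407092866585, dn u = 0.8355728644474624
sn v = -0.5200605179861839, cn v = -0.8541294150372893, dn v = 0.9540057315819867
m = k² = 0.332293449601
D = 1 − m·sn²u·sn²v = 0.9183694188520737
sn(u+v) = (sn u·cn v·dn v + sn v·cn u·dn u)/D = 0.9081791967895885/0.9183694188520737 = 0.9889040054543381
cn(u+v) = (cn u·cn v − sn u·sn v·dn u·dn v)/D = -0.1364292344085884/0.9183694188520737 = -0.1485559423125388
dn(u+v) = (dn u·dn v − m·sn u·sn v·cn u·cn v)/D = 0.7545397648837625/0.9183694188520737 = 0.8216081125903649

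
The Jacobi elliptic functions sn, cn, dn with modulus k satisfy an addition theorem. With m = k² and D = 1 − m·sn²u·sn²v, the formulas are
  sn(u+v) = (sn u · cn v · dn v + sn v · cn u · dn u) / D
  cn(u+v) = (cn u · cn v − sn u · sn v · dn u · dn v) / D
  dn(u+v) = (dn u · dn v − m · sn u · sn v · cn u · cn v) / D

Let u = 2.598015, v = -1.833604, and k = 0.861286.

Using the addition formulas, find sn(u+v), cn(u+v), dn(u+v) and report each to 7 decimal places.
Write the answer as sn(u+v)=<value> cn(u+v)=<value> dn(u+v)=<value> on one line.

sn u = 0.9719070588794651, cn u = -0.23536496956911, dn u = 0.5470652859918106
sn v = -0.9874503335919225, cn v = 0.1579298536984096, dn v = 0.5260119967254355
m = k² = 0.741813573796
D = 1 − m·sn²u·sn²v = 0.3167576616900089
sn(u+v) = (sn u·cn v·dn v + sn v·cn u·dn u)/D = 0.207883342141729/0.3167576616900089 = 0.6562851267199073
cn(u+v) = (cn u·cn v − sn u·sn v·dn u·dn v)/D = 0.2389977663061037/0.3167576616900089 = 0.7545129769899489
dn(u+v) = (dn u·dn v − m·sn u·sn v·cn u·cn v)/D = 0.2612997965067249/0.3167576616900089 = 0.8249202090727732

sn(u+v)=0.6562851 cn(u+v)=0.7545130 dn(u+v)=0.8249202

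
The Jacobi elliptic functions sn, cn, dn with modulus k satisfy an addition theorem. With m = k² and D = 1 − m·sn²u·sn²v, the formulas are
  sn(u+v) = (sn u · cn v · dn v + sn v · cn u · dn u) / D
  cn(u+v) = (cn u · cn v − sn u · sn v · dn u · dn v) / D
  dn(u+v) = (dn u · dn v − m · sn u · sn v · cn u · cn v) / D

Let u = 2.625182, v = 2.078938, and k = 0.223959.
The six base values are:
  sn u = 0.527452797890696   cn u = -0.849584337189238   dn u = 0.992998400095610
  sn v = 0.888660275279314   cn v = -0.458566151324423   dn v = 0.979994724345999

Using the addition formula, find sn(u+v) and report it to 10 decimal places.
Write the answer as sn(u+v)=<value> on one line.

m = k² = 0.050157633681
D = 1 − m·sn²u·sn²v = 0.9889801476960905
sn(u+v) = (sn u·cn v·dn v + sn v·cn u·dn u)/D = -0.9867389835984603/0.9889801476960905 = -0.9977338634118682

sn(u+v)=-0.9977338634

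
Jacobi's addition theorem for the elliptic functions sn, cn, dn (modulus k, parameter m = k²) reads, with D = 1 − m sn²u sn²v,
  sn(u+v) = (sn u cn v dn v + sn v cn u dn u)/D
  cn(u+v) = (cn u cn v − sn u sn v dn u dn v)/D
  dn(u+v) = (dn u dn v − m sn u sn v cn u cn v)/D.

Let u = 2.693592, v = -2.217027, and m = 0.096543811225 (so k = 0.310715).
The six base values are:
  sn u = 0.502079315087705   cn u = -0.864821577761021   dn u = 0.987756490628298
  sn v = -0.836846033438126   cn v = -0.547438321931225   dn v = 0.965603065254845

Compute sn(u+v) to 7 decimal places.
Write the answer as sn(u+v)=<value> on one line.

sn(u+v)=0.4572516

m = k² = 0.096543811225
D = 1 − m·sn²u·sn²v = 0.9829564435980177
sn(u+v) = (sn u·cn v·dn v + sn v·cn u·dn u)/D = 0.4494583999939758/0.9829564435980177 = 0.4572515933145283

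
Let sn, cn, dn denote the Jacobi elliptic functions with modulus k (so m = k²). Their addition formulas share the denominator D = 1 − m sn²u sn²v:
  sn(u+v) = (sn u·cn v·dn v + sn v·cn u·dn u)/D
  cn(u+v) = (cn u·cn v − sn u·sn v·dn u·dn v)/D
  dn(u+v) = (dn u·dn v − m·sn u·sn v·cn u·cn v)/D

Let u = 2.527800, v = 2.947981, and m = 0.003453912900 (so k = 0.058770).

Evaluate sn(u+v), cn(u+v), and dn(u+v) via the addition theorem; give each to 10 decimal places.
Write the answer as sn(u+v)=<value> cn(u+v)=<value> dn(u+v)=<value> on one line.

sn(u+v)=-0.7260564484 cn(u+v)=0.6876351022 dn(u+v)=0.9990892064

sn u = 0.5780897211832758, cn u = -0.8159732068286571, dn u = 0.9994227057171819
sn v = 0.19506655728617, cn v = -0.980790007202623, dn v = 0.9999342854869414
m = k² = 0.0034539129
D = 1 − m·sn²u·sn²v = 0.9999560794758213
sn(u+v) = (sn u·cn v·dn v + sn v·cn u·dn u)/D = -0.7260245595762318/0.9999560794758213 = -0.7260564483560269
cn(u+v) = (cn u·cn v − sn u·sn v·dn u·dn v)/D = 0.6876049009226111/0.9999560794758213 = 0.6876351022167441
dn(u+v) = (dn u·dn v − m·sn u·sn v·cn u·cn v)/D = 0.9990453258559465/0.9999560794758213 = 0.9990892063775918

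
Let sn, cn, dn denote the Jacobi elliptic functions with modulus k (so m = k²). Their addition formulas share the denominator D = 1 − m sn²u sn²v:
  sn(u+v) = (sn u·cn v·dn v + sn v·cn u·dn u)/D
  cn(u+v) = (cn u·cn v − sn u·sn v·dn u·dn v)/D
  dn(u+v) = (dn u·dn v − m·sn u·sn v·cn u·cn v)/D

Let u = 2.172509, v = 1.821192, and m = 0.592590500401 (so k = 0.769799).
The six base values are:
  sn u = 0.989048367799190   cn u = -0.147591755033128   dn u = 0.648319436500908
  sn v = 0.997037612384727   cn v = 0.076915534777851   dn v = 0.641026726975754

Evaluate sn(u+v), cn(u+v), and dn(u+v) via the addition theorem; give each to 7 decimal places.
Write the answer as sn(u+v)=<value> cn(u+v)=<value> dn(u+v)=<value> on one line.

sn(u+v)=-0.1100613 cn(u+v)=-0.9939248 dn(u+v)=0.9964044

m = k² = 0.592590500401
D = 1 − m·sn²u·sn²v = 0.4237474896185482
sn(u+v) = (sn u·cn v·dn v + sn v·cn u·dn u)/D = -0.04663819841247731/0.4237474896185482 = -0.1100612972467645
cn(u+v) = (cn u·cn v − sn u·sn v·dn u·dn v)/D = -0.4211731394650661/0.4237474896185482 = -0.9939248014051965
dn(u+v) = (dn u·dn v − m·sn u·sn v·cn u·cn v)/D = 0.4222238489114344/0.4237474896185482 = 0.9964043664105588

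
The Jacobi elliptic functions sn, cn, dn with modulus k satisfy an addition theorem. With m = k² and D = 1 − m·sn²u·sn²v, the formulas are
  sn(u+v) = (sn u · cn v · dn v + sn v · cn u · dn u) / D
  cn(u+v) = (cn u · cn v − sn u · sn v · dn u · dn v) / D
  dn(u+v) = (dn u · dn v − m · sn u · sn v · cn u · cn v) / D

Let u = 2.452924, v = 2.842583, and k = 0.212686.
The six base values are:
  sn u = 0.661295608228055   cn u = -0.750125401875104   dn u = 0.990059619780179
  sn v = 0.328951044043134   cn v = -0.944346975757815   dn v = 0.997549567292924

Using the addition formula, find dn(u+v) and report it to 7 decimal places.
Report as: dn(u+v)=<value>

m = k² = 0.045235334596
D = 1 − m·sn²u·sn²v = 0.997859419216814
dn(u+v) = (dn u·dn v − m·sn u·sn v·cn u·cn v)/D = 0.9806629450009997/0.997859419216814 = 0.982766636377185

dn(u+v)=0.9827666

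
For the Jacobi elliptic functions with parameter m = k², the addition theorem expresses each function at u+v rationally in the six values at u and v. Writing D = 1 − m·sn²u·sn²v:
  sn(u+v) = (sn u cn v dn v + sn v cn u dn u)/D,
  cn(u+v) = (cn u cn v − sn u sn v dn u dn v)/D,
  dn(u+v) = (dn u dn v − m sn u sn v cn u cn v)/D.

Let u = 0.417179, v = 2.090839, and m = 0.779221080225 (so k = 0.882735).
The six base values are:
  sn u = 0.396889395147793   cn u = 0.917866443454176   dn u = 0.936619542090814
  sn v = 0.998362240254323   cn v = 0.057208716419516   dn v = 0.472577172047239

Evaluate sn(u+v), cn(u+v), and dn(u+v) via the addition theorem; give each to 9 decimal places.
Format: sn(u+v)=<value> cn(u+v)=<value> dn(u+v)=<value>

sn(u+v)=0.990150956 cn(u+v)=-0.140003872 dn(u+v)=0.485852342

m = k² = 0.779221080225
D = 1 − m·sn²u·sn²v = 0.8776578872145602
sn(u+v) = (sn u·cn v·dn v + sn v·cn u·dn u)/D = 0.8690137961011878/0.8776578872145602 = 0.990150956039595
cn(u+v) = (cn u·cn v − sn u·sn v·dn u·dn v)/D = -0.122875502748631/0.8776578872145602 = -0.1400038722817194
dn(u+v) = (dn u·dn v − m·sn u·sn v·cn u·cn v)/D = 0.4264121396112622/0.8776578872145602 = 0.4858523415821792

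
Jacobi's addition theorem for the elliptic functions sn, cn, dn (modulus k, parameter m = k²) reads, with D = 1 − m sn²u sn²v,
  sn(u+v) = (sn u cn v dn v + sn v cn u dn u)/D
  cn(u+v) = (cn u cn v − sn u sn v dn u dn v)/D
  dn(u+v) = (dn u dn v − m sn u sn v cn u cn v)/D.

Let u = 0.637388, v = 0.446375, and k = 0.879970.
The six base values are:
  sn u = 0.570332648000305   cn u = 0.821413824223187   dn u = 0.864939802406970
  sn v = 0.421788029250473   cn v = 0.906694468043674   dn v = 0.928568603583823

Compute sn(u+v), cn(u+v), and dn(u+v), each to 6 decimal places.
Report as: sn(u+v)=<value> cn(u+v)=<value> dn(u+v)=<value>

sn(u+v)=0.816433 cn(u+v)=0.577440 dn(u+v)=0.695592

m = k² = 0.7743472009
D = 1 − m·sn²u·sn²v = 0.955189406245489
sn(u+v) = (sn u·cn v·dn v + sn v·cn u·dn u)/D = 0.7798482567925571/0.955189406245489 = 0.8164331091755552
cn(u+v) = (cn u·cn v − sn u·sn v·dn u·dn v)/D = 0.5515645911234873/0.955189406245489 = 0.5774400213372259
dn(u+v) = (dn u·dn v − m·sn u·sn v·cn u·cn v)/D = 0.664422493563783/0.955189406245489 = 0.6955924021136209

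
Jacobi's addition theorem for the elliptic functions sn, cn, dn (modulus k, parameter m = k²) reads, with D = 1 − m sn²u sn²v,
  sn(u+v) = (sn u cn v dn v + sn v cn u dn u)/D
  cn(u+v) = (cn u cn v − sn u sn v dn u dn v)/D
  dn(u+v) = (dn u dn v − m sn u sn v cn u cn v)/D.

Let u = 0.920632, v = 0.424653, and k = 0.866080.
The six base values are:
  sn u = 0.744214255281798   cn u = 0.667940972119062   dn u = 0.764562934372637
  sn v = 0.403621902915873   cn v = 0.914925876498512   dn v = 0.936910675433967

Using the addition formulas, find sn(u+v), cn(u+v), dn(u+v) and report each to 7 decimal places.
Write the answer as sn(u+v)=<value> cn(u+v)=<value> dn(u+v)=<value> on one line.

sn(u+v)=0.9053397 cn(u+v)=0.4246883 dn(u+v)=0.6206388

m = k² = 0.7500945664
D = 1 − m·sn²u·sn²v = 0.9323198301600799
sn(u+v) = (sn u·cn v·dn v + sn v·cn u·dn u)/D = 0.8440661109842571/0.9323198301600799 = 0.9053396524230643
cn(u+v) = (cn u·cn v − sn u·sn v·dn u·dn v)/D = 0.395945281570108/0.9323198301600799 = 0.4246882547828291
dn(u+v) = (dn u·dn v − m·sn u·sn v·cn u·cn v)/D = 0.5786339018074907/0.9323198301600799 = 0.620638844191632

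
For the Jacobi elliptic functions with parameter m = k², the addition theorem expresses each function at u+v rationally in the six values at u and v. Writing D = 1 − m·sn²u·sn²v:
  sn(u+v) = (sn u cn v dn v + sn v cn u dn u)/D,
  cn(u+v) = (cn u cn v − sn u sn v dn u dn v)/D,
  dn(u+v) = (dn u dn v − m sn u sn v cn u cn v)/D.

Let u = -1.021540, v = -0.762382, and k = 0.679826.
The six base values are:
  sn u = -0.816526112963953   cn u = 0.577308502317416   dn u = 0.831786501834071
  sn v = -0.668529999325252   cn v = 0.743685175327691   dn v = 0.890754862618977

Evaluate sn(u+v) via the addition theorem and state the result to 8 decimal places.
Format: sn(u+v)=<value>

m = k² = 0.462163390276
D = 1 − m·sn²u·sn²v = 0.8622861887271908
sn(u+v) = (sn u·cn v·dn v + sn v·cn u·dn u)/D = -0.8619269074350914/0.8622861887271908 = -0.9995833386910329

sn(u+v)=-0.99958334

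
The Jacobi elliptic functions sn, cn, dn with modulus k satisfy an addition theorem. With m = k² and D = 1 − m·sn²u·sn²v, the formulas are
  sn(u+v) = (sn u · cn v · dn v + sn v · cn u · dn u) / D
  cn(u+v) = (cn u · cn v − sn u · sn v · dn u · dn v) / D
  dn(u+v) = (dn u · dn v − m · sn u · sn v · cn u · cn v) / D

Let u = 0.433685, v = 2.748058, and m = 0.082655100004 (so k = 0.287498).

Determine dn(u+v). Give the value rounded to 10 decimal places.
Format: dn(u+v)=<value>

sn u = 0.4192359270338932, cn u = 0.9078773251293548, dn u = 0.9927097470598661
sn v = 0.4442681368703694, cn v = -0.8958938679116688, dn v = 0.9918094663924279
m = k² = 0.082655100004
D = 1 − m·sn²u·sn²v = 0.9971326746461739
dn(u+v) = (dn u·dn v − m·sn u·sn v·cn u·cn v)/D = 0.9971004444330526/0.9971326746461739 = 0.9999676771066271

dn(u+v)=0.9999676771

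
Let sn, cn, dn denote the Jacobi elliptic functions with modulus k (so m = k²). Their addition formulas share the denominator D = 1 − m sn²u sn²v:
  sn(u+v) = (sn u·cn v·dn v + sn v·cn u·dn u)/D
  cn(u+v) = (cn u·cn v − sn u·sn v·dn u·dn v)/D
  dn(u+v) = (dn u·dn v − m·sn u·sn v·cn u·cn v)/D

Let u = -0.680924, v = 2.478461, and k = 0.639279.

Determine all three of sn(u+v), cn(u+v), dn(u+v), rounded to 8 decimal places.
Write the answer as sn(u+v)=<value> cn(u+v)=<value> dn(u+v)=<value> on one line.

sn(u+v)=0.99994245 cn(u+v)=-0.01072809 dn(u+v)=0.76900546

sn u = -0.6142584381200443, cn u = 0.7891049177380177, dn u = 0.9196740935989313
sn v = 0.8519679429320128, cn v = -0.5235939497513265, dn v = 0.8386665548503835
m = k² = 0.408677639841
D = 1 − m·sn²u·sn²v = 0.8880743444933714
sn(u+v) = (sn u·cn v·dn v + sn v·cn u·dn u)/D = 0.8880232379440337/0.8880743444933714 = 0.9999424523975333
cn(u+v) = (cn u·cn v − sn u·sn v·dn u·dn v)/D = -0.00952734059040248/0.8880743444933714 = -0.0107280889820521
dn(u+v) = (dn u·dn v − m·sn u·sn v·cn u·cn v)/D = 0.6829340187229786/0.8880743444933714 = 0.7690054587857492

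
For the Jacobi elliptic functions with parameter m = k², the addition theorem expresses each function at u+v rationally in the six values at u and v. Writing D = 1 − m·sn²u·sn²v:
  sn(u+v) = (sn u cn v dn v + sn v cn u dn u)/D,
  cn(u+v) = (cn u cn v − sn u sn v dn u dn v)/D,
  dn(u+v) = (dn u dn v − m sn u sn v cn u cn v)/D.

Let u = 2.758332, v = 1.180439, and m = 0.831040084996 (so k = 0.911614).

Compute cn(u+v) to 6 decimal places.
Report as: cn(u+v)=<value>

cn(u+v)=-0.776346

sn u = 0.9840797481938458, cn u = -0.1777274576275061, dn u = 0.441825779070854
sn v = 0.8464023329962283, cn v = 0.532543980060372, dn v = 0.636117482548031
m = k² = 0.831040084996
D = 1 − m·sn²u·sn²v = 0.4234509450117633
cn(u+v) = (cn u·cn v − sn u·sn v·dn u·dn v)/D = -0.3287445159353953/0.4234509450117633 = -0.7763461619533354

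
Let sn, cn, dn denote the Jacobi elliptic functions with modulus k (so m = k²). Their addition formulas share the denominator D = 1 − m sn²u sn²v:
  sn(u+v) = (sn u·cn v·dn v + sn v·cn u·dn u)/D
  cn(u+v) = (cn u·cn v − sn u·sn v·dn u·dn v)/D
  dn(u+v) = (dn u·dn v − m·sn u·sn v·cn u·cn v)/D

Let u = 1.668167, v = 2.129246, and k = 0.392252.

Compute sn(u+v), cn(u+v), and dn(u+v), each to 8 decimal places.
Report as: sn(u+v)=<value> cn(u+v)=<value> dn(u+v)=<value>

sn u = 0.9995911773422749, cn u = -0.02859157532359235, dn u = 0.9199261638970893
sn v = 0.8980741236780783, cn v = -0.4398441410088939, dn v = 0.9358979009808536
m = k² = 0.153861631504
D = 1 − m·sn²u·sn²v = 0.8760063261122813
sn(u+v) = (sn u·cn v·dn v + sn v·cn u·dn u)/D = -0.435102186526848/0.8760063261122813 = -0.4966884068723942
cn(u+v) = (cn u·cn v − sn u·sn v·dn u·dn v)/D = -0.7603112327647754/0.8760063261122813 = -0.8679289293937396
dn(u+v) = (dn u·dn v − m·sn u·sn v·cn u·cn v)/D = 0.8592199578170674/0.8760063261122813 = 0.9808376174979103

sn(u+v)=-0.49668841 cn(u+v)=-0.86792893 dn(u+v)=0.98083762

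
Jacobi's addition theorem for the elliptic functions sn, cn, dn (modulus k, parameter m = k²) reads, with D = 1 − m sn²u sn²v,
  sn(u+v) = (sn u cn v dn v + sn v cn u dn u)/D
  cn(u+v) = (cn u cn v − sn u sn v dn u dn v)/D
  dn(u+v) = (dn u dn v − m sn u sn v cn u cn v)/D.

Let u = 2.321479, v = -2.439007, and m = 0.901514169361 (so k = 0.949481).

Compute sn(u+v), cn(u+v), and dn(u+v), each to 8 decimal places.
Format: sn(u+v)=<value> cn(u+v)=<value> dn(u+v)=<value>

sn u = 0.9965031866634496, cn u = 0.08355476628888446, dn u = 0.3236968654961734
sn v = -0.9989399014616015, cn v = 0.04603339296517144, dn v = 0.3168536021823221
m = k² = 0.901514169361
D = 1 − m·sn²u·sn²v = 0.1066766982218582
sn(u+v) = (sn u·cn v·dn v + sn v·cn u·dn u)/D = -0.01248290167942847/0.1066766982218582 = -0.117016198359153
cn(u+v) = (cn u·cn v − sn u·sn v·dn u·dn v)/D = 0.1059438299722033/0.1066766982218582 = 0.9931300062537489
dn(u+v) = (dn u·dn v − m·sn u·sn v·cn u·cn v)/D = 0.1060162320140244/0.1066766982218582 = 0.9938087115664173

sn(u+v)=-0.11701620 cn(u+v)=0.99313001 dn(u+v)=0.99380871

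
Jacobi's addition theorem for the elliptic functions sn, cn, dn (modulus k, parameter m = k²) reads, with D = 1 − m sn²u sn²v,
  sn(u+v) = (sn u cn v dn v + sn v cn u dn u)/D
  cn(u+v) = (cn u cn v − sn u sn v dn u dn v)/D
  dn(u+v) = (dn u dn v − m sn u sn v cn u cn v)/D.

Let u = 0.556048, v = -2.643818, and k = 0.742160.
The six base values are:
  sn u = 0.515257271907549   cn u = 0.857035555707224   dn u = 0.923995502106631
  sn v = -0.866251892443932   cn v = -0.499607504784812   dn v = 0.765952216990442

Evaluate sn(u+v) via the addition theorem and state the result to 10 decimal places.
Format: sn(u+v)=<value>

m = k² = 0.5508014656
D = 1 − m·sn²u·sn²v = 0.8902683929796162
sn(u+v) = (sn u·cn v·dn v + sn v·cn u·dn u)/D = -0.8831585954202002/0.8902683929796162 = -0.992013871754314

sn(u+v)=-0.9920138718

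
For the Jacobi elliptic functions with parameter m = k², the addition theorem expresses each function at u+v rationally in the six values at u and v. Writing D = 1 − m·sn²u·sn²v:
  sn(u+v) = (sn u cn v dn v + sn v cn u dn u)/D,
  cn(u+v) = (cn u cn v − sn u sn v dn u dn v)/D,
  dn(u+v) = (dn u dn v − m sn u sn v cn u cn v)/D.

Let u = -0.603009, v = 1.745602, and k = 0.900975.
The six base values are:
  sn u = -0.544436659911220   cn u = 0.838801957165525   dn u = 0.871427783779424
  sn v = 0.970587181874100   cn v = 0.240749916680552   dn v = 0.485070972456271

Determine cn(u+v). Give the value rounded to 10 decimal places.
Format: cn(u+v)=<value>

cn(u+v)=0.5499682285

m = k² = 0.811755950625
D = 1 − m·sn²u·sn²v = 0.7733324733142838
cn(u+v) = (cn u·cn v − sn u·sn v·dn u·dn v)/D = 0.425308290417533/0.7733324733142838 = 0.54996822853537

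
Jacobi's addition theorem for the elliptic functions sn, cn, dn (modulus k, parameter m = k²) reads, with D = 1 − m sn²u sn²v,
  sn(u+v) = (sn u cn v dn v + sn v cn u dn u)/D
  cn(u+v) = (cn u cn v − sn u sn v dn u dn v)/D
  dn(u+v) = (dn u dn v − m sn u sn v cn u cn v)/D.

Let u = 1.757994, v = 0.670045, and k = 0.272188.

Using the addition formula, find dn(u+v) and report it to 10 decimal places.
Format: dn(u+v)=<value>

sn u = 0.9886286647134896, cn u = -0.1503774029128796, dn u = 0.9631142368587595
sn v = 0.6183596609493558, cn v = 0.785895240926294, dn v = 0.9857341006449065
m = k² = 0.074086307344
D = 1 − m·sn²u·sn²v = 0.9723123149256205
dn(u+v) = (dn u·dn v − m·sn u·sn v·cn u·cn v)/D = 0.9547270813457875/0.9723123149256205 = 0.9819140071457614

dn(u+v)=0.9819140071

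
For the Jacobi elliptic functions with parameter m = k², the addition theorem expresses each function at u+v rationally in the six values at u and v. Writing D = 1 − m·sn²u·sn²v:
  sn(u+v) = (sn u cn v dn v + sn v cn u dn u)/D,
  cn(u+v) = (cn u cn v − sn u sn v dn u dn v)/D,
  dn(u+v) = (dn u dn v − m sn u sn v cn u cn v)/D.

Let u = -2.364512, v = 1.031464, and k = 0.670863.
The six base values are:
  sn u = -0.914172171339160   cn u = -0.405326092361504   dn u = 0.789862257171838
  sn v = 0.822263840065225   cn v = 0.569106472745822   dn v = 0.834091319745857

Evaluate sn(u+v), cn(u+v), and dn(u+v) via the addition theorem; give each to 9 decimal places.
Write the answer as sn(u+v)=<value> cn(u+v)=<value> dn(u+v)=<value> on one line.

sn(u+v)=-0.934953067 cn(u+v)=0.354771422 dn(u+v)=0.778837771

m = k² = 0.450057164769
D = 1 − m·sn²u·sn²v = 0.7457001772809923
sn(u+v) = (sn u·cn v·dn v + sn v·cn u·dn u)/D = -0.6971946680955206/0.7457001772809923 = -0.934953067381136
cn(u+v) = (cn u·cn v − sn u·sn v·dn u·dn v)/D = 0.2645531122025976/0.7457001772809923 = 0.3547714218966982
dn(u+v) = (dn u·dn v − m·sn u·sn v·cn u·cn v)/D = 0.5807794636292273/0.7457001772809923 = 0.778837770626384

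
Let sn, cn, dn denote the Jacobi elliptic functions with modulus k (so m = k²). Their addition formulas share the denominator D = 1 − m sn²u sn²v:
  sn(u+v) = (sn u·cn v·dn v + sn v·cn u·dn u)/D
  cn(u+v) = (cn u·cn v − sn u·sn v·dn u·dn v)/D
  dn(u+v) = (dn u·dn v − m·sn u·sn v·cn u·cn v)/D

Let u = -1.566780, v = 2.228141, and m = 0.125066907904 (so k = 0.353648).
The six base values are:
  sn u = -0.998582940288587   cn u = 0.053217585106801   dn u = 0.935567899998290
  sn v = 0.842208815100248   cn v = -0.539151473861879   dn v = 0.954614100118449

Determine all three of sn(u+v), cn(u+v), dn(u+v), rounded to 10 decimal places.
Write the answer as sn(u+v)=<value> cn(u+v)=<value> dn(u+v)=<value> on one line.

m = k² = 0.125066907904
D = 1 − m·sn²u·sn²v = 0.9115393221813525
sn(u+v) = (sn u·cn v·dn v + sn v·cn u·dn u)/D = 0.5558847164903289/0.9115393221813525 = 0.6098307587653739
cn(u+v) = (cn u·cn v − sn u·sn v·dn u·dn v)/D = 0.7224237799624998/0.9115393221813525 = 0.7925316685556788
dn(u+v) = (dn u·dn v − m·sn u·sn v·cn u·cn v)/D = 0.8900883571668456/0.9115393221813525 = 0.9764673179834153

sn(u+v)=0.6098307588 cn(u+v)=0.7925316686 dn(u+v)=0.9764673180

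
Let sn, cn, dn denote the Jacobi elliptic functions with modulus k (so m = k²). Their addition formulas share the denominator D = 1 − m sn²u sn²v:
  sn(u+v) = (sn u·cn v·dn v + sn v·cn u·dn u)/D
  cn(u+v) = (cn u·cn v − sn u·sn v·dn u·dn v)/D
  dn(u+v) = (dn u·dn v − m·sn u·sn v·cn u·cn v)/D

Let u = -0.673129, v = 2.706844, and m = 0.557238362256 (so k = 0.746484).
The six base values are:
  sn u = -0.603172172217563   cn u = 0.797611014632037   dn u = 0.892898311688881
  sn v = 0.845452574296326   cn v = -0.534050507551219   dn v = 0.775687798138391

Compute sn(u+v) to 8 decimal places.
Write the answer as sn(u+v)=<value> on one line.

sn(u+v)=0.99637267

m = k² = 0.557238362256
D = 1 − m·sn²u·sn²v = 0.8550887500558963
sn(u+v) = (sn u·cn v·dn v + sn v·cn u·dn u)/D = 0.8519870585384919/0.8550887500558963 = 0.9963726671445489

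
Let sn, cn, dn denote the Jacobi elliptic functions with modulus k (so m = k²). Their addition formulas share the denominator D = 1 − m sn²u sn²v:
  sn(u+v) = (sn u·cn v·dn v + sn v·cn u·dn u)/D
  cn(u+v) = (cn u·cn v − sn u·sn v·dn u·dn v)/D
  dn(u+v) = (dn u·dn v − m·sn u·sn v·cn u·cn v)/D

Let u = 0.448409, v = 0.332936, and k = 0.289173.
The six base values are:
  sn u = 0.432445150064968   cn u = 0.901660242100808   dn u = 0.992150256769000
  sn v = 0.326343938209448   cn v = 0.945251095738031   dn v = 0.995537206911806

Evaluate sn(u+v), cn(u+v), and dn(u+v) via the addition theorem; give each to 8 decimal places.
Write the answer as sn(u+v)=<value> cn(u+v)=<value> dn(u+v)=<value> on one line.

m = k² = 0.083621023929
D = 1 − m·sn²u·sn²v = 0.998334561335169
sn(u+v) = (sn u·cn v·dn v + sn v·cn u·dn u)/D = 0.6988865561104249/0.998334561335169 = 0.7000524505289455
cn(u+v) = (cn u·cn v − sn u·sn v·dn u·dn v)/D = 0.7129021518023314/0.998334561335169 = 0.7140914272755404
dn(u+v) = (dn u·dn v − m·sn u·sn v·cn u·cn v)/D = 0.9776644829422245/0.998334561335169 = 0.9792954394313461

sn(u+v)=0.70005245 cn(u+v)=0.71409143 dn(u+v)=0.97929544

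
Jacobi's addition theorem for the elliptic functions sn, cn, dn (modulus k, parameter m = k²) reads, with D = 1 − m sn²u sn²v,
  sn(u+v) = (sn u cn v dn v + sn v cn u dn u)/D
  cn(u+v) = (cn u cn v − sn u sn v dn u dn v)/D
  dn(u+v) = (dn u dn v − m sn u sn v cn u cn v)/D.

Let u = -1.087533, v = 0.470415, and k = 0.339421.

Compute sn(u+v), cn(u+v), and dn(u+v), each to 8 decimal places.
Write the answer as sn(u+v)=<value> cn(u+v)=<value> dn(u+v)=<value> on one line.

sn(u+v)=-0.57527739 cn(u+v)=0.81795839 dn(u+v)=0.98075127

sn u = -0.8762775412294584, cn u = 0.4818066736117868, dn u = 0.9547445627362969
sn v = 0.4515527189198711, cn v = 0.8922444407425982, dn v = 0.9881848954096876
m = k² = 0.115206615241
D = 1 − m·sn²u·sn²v = 0.9819624435821066
sn(u+v) = (sn u·cn v·dn v + sn v·cn u·dn u)/D = -0.5649007905634154/0.9819624435821066 = -0.575277388922035
cn(u+v) = (cn u·cn v − sn u·sn v·dn u·dn v)/D = 0.8032044182065798/0.9819624435821066 = 0.8179583887919029
dn(u+v) = (dn u·dn v − m·sn u·sn v·cn u·cn v)/D = 0.9630609135203965/0.9819624435821066 = 0.9807512698828286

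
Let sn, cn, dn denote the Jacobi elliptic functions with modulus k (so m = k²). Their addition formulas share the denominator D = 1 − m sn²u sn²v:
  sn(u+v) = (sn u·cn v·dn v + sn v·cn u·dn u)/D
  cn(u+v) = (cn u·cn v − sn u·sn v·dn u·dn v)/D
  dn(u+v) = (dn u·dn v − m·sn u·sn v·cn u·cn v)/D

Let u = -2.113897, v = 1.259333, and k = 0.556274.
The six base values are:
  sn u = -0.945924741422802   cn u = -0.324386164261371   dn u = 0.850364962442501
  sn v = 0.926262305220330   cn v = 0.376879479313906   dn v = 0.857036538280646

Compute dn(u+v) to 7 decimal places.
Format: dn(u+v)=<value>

m = k² = 0.309440763076
D = 1 − m·sn²u·sn²v = 0.7624480092174454
dn(u+v) = (dn u·dn v − m·sn u·sn v·cn u·cn v)/D = 0.6956477073435535/0.7624480092174454 = 0.9123870728674945

dn(u+v)=0.9123871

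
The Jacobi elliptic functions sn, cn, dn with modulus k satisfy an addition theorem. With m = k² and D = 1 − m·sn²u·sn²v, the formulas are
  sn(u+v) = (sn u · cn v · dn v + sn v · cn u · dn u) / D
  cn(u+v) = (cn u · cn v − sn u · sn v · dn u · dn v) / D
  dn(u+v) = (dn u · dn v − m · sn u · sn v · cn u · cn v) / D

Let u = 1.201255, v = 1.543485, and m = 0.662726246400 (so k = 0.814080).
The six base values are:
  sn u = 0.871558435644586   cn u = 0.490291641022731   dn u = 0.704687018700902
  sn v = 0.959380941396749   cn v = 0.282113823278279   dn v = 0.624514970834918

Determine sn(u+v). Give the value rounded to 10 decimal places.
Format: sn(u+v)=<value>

sn(u+v)=0.9037981771

m = k² = 0.6627262464
D = 1 − m·sn²u·sn²v = 0.5366497886600857
sn(u+v) = (sn u·cn v·dn v + sn v·cn u·dn u)/D = 0.4850231007569067/0.5366497886600857 = 0.9037981771462519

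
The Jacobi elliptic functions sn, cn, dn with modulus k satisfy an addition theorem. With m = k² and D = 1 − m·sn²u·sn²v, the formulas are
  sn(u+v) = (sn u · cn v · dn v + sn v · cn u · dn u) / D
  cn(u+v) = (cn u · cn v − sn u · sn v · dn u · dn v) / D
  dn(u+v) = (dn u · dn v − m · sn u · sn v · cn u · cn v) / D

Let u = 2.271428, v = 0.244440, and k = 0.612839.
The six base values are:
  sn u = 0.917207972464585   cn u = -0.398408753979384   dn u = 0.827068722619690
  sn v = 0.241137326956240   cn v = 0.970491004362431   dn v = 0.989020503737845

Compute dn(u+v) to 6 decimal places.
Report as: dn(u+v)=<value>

m = k² = 0.375571639921
D = 1 − m·sn²u·sn²v = 0.9816279627513236
dn(u+v) = (dn u·dn v − m·sn u·sn v·cn u·cn v)/D = 0.8501056988621508/0.9816279627513236 = 0.8660161803861618

dn(u+v)=0.866016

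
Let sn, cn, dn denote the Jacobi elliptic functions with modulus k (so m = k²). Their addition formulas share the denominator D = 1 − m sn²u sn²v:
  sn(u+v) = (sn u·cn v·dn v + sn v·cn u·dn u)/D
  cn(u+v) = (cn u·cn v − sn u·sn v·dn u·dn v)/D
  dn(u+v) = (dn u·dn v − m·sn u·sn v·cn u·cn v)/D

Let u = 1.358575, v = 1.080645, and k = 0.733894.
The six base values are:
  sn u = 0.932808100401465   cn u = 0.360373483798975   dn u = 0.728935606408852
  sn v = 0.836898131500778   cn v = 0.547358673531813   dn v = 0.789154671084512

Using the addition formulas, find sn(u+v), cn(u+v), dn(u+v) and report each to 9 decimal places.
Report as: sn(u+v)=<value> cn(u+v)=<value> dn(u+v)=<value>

m = k² = 0.538600403236
D = 1 − m·sn²u·sn²v = 0.6717562328270636
sn(u+v) = (sn u·cn v·dn v + sn v·cn u·dn u)/D = 0.6227710557854206/0.6717562328270636 = 0.9270789392820511
cn(u+v) = (cn u·cn v − sn u·sn v·dn u·dn v)/D = -0.2518186816300978/0.6717562328270636 = -0.374866163236517
dn(u+v) = (dn u·dn v − m·sn u·sn v·cn u·cn v)/D = 0.4923043934127715/0.6717562328270636 = 0.7328616681990801

sn(u+v)=0.927078939 cn(u+v)=-0.374866163 dn(u+v)=0.732861668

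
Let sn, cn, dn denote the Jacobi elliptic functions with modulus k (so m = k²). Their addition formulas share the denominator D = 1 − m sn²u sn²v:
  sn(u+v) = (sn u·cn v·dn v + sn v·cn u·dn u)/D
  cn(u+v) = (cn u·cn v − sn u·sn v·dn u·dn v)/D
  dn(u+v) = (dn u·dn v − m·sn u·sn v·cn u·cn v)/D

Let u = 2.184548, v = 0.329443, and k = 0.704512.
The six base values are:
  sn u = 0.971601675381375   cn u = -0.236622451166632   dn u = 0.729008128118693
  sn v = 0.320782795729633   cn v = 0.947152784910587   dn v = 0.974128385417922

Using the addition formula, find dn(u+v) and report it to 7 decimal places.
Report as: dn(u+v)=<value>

dn(u+v)=0.7825473

m = k² = 0.496337158144
D = 1 − m·sn²u·sn²v = 0.9517857477243587
dn(u+v) = (dn u·dn v − m·sn u·sn v·cn u·cn v)/D = 0.7448173719473196/0.9517857477243587 = 0.7825473051347076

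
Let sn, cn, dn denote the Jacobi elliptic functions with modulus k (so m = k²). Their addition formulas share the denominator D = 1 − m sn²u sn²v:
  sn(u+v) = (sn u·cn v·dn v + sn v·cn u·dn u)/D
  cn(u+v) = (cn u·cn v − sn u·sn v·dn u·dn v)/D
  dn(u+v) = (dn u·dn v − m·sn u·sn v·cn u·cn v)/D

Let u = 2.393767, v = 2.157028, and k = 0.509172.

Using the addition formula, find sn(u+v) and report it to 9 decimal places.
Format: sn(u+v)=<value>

sn(u+v)=-0.898695984

sn u = 0.8155723621475671, cn u = -0.5786550977059112, dn u = 0.9096997537494387
sn v = 0.919132031443788, cn v = -0.3939496272038032, dn v = 0.8837304272987829
m = k² = 0.259256125584
D = 1 − m·sn²u·sn²v = 0.85431668019929
sn(u+v) = (sn u·cn v·dn v + sn v·cn u·dn u)/D = -0.767770969334715/0.85431668019929 = -0.8986959837371007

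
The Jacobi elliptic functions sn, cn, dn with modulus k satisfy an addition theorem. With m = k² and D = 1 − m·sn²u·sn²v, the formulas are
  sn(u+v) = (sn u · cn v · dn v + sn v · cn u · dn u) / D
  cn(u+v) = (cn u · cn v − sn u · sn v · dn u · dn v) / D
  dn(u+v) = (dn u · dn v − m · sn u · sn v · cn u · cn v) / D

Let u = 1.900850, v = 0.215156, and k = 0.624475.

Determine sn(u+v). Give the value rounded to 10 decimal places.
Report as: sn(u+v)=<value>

sn u = 0.994820565780368, cn u = -0.1016466521850497, dn u = 0.7836199019216056
sn v = 0.2128737388143143, cn v = 0.977079715951168, dn v = 0.9911248480524238
m = k² = 0.389969025625
D = 1 − m·sn²u·sn²v = 0.9825110474729259
sn(u+v) = (sn u·cn v·dn v + sn v·cn u·dn u)/D = 0.9464362882117496/0.9825110474729259 = 0.9632831006287791

sn(u+v)=0.9632831006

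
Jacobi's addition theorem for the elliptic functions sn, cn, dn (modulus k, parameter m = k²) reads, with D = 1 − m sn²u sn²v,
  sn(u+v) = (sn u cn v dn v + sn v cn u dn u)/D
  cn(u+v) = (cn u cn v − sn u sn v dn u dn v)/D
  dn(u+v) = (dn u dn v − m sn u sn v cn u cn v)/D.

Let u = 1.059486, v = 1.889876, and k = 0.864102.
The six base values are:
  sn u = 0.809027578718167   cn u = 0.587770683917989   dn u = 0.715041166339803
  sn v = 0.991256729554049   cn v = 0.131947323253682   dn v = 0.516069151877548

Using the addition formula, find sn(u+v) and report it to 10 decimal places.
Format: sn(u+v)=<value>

sn(u+v)=0.9074688880

m = k² = 0.746672266404
D = 1 − m·sn²u·sn²v = 0.5197924643639068
sn(u+v) = (sn u·cn v·dn v + sn v·cn u·dn u)/D = 0.4716954896038801/0.5197924643639068 = 0.9074688879553397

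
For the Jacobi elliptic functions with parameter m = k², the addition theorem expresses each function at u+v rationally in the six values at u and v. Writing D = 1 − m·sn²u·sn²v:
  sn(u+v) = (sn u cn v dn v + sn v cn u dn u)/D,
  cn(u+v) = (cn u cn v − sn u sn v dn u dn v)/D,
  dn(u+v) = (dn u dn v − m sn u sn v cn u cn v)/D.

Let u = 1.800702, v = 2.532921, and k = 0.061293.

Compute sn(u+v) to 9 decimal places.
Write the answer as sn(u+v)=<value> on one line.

sn u = 0.974119242904109, cn u = -0.2260347331803796, dn u = 0.9982159641475628
sn v = 0.5740926863505051, cn v = -0.8187903196050016, dn v = 0.9993807153911718
m = k² = 0.003756831849
D = 1 − m·sn²u·sn²v = 0.9988250753090629
sn(u+v) = (sn u·cn v·dn v + sn v·cn u·dn u)/D = -0.9266388471634754/0.9988250753090629 = -0.9277288587060641

sn(u+v)=-0.927728859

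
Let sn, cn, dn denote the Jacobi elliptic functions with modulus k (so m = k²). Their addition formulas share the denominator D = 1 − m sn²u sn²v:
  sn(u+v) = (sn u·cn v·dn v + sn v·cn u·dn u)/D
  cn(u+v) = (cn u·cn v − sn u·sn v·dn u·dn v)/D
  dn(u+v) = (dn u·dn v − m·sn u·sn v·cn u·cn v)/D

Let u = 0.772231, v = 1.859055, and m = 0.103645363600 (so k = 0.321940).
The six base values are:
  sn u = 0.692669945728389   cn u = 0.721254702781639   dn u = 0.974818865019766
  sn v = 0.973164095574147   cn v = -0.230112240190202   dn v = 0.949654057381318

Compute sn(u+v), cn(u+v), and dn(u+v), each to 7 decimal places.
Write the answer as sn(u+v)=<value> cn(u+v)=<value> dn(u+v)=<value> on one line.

sn(u+v)=0.5591926 cn(u+v)=-0.8290378 dn(u+v)=0.9836618

m = k² = 0.1036453636
D = 1 − m·sn²u·sn²v = 0.9529050084583335
sn(u+v) = (sn u·cn v·dn v + sn v·cn u·dn u)/D = 0.5328574616544205/0.9529050084583335 = 0.5591926340239402
cn(u+v) = (cn u·cn v − sn u·sn v·dn u·dn v)/D = -0.7899942282727035/0.9529050084583335 = -0.8290377542991439
dn(u+v) = (dn u·dn v − m·sn u·sn v·cn u·cn v)/D = 0.9373362224010339/0.9529050084583335 = 0.9836617648988038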